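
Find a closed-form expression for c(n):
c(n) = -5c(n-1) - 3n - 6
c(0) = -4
First-order linear with linear forcing.
Homogeneous solution: c_h(n) = A·(-5)^n.
Try particular c_p(n) = pn + q. Substituting:
  pn + q = -5(p(n-1) + q) - 3n - 6.
Matching the n-coefficient: p = -5p - 3 ⇒ p = - \frac{1}{2}.
Matching constants: q = 5p - 5q - 6 ⇒ q = - \frac{17}{12}.
General: c(n) = A·(-5)^n - \frac{n}{2} - \frac{17}{12}.
Apply c(0) = -4: A - \frac{17}{12} = -4 ⇒ A = - \frac{31}{12}.
So c(n) = - \frac{31 \left(-5\right)^{n}}{12} - \frac{n}{2} - \frac{17}{12}.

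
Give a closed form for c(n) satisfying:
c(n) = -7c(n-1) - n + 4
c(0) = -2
First-order linear with linear forcing.
Homogeneous solution: c_h(n) = A·(-7)^n.
Try particular c_p(n) = pn + q. Substituting:
  pn + q = -7(p(n-1) + q) - n + 4.
Matching the n-coefficient: p = -7p - 1 ⇒ p = - \frac{1}{8}.
Matching constants: q = 7p - 7q + 4 ⇒ q = \frac{25}{64}.
General: c(n) = A·(-7)^n - \frac{n}{8} + \frac{25}{64}.
Apply c(0) = -2: A + \frac{25}{64} = -2 ⇒ A = - \frac{153}{64}.
So c(n) = - \frac{153 \left(-7\right)^{n}}{64} - \frac{n}{8} + \frac{25}{64}.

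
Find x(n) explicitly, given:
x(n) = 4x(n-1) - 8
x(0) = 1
First-order linear non-homogeneous.
Homogeneous solution: x_h(n) = A·(4)^n.
Try constant particular solution x_p = K: K = 4K - 8 ⇒ K = \frac{8}{3}.
General: x(n) = A·(4)^n + \frac{8}{3}.
Apply x(0) = 1: A + \frac{8}{3} = 1 ⇒ A = - \frac{5}{3}.
So x(n) = \frac{8}{3} - \frac{5 \cdot 4^{n}}{3}.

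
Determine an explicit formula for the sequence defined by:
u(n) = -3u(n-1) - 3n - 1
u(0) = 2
First-order linear with linear forcing.
Homogeneous solution: u_h(n) = A·(-3)^n.
Try particular u_p(n) = pn + q. Substituting:
  pn + q = -3(p(n-1) + q) - 3n - 1.
Matching the n-coefficient: p = -3p - 3 ⇒ p = - \frac{3}{4}.
Matching constants: q = 3p - 3q - 1 ⇒ q = - \frac{13}{16}.
General: u(n) = A·(-3)^n - \frac{3 n}{4} - \frac{13}{16}.
Apply u(0) = 2: A - \frac{13}{16} = 2 ⇒ A = \frac{45}{16}.
So u(n) = \frac{45 \left(-3\right)^{n}}{16} - \frac{3 n}{4} - \frac{13}{16}.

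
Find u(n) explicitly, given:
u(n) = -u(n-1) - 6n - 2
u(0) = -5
First-order linear with linear forcing.
Homogeneous solution: u_h(n) = A·(-1)^n.
Try particular u_p(n) = pn + q. Substituting:
  pn + q = -(p(n-1) + q) - 6n - 2.
Matching the n-coefficient: p = -p - 6 ⇒ p = -3.
Matching constants: q = p - q - 2 ⇒ q = - \frac{5}{2}.
General: u(n) = A·(-1)^n - 3 n - \frac{5}{2}.
Apply u(0) = -5: A - \frac{5}{2} = -5 ⇒ A = - \frac{5}{2}.
So u(n) = - \frac{5 \left(-1\right)^{n}}{2} - 3 n - \frac{5}{2}.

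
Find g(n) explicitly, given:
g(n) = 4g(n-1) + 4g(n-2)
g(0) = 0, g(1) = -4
Characteristic equation: x² - 4x - 4 = 0.
Discriminant Δ = (4)² + 4·(4) = 32.
Roots r₁,₂ = (4 ± √32)/2, so r₁ = 2 + 2 \sqrt{2}, r₂ = 2 - 2 \sqrt{2}.
General solution: g(n) = A·r₁^n + B·r₂^n.
From the initial conditions, A + B = 0 and r₁A + r₂B = -4.
Since r₁ - r₂ = √32: A = (-4 - (0)r₂)/√32 = - \frac{\sqrt{2}}{2}, and B = 0 - A = \frac{\sqrt{2}}{2}.
So g(n) = \left(- \frac{\sqrt{2}}{2}\right)\left(2 + 2 \sqrt{2}\right)^n + \left(\frac{\sqrt{2}}{2}\right)\left(2 - 2 \sqrt{2}\right)^n.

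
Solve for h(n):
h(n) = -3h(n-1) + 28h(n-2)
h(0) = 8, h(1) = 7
Characteristic equation: x² + 3x - 28 = 0, which factors as (x - (4))(x - (-7)) = 0.
Roots r₁ = 4, r₂ = -7 (distinct).
General solution: h(n) = A·(4)^n + B·(-7)^n.
From h(0) = 8: A + B = 8.
From h(1) = 7: 4A - 7B = 7.
Solving: A = \frac{63}{11}, B = \frac{25}{11}.
So h(n) = \frac{25 \left(-7\right)^{n}}{11} + \frac{63 \cdot 4^{n}}{11}.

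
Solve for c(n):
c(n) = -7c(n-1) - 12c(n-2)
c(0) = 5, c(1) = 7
Characteristic equation: x² + 7x + 12 = 0, which factors as (x - (-3))(x - (-4)) = 0.
Roots r₁ = -3, r₂ = -4 (distinct).
General solution: c(n) = A·(-3)^n + B·(-4)^n.
From c(0) = 5: A + B = 5.
From c(1) = 7: -3A - 4B = 7.
Solving: A = 27, B = -22.
So c(n) = 27 \left(-3\right)^{n} - 22 \left(-4\right)^{n}.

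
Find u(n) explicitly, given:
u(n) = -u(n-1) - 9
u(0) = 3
First-order linear non-homogeneous.
Homogeneous solution: u_h(n) = A·(-1)^n.
Try constant particular solution u_p = K: K = -K - 9 ⇒ K = - \frac{9}{2}.
General: u(n) = A·(-1)^n - \frac{9}{2}.
Apply u(0) = 3: A - \frac{9}{2} = 3 ⇒ A = \frac{15}{2}.
So u(n) = \frac{15 \left(-1\right)^{n}}{2} - \frac{9}{2}.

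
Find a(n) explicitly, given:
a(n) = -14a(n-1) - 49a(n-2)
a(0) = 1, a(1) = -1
Characteristic equation: x² + 14x + 49 = 0, which is (x - (-7))².
Repeated root r = -7.
General solution: a(n) = (A + Bn)·(-7)^n.
From a(0) = 1: A = 1.
From a(1) = -1: (A + B)·(-7) = -1 ⇒ B = - \frac{6}{7}.
So a(n) = \left(1 - \frac{6 n}{7}\right) \cdot (-7)^n.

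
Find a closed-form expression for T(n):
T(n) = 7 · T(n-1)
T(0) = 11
Pure geometric recurrence with ratio 7.
By induction T(n) = T(0) · (7)^n = 11 \cdot 7^{n}.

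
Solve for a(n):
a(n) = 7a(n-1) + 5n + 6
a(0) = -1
First-order linear with linear forcing.
Homogeneous solution: a_h(n) = A·(7)^n.
Try particular a_p(n) = pn + q. Substituting:
  pn + q = 7(p(n-1) + q) + 5n + 6.
Matching the n-coefficient: p = 7p + 5 ⇒ p = - \frac{5}{6}.
Matching constants: q = -7p + 7q + 6 ⇒ q = - \frac{71}{36}.
General: a(n) = A·(7)^n - \frac{5 n}{6} - \frac{71}{36}.
Apply a(0) = -1: A - \frac{71}{36} = -1 ⇒ A = \frac{35}{36}.
So a(n) = \frac{35 \cdot 7^{n}}{36} - \frac{5 n}{6} - \frac{71}{36}.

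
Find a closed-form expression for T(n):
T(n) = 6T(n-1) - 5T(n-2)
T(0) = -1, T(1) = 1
Characteristic equation: x² - 6x + 5 = 0, which factors as (x - (5))(x - (1)) = 0.
Roots r₁ = 5, r₂ = 1 (distinct).
General solution: T(n) = A·(5)^n + B·(1)^n.
From T(0) = -1: A + B = -1.
From T(1) = 1: 5A + B = 1.
Solving: A = \frac{1}{2}, B = - \frac{3}{2}.
So T(n) = \frac{5^{n}}{2} - \frac{3}{2}.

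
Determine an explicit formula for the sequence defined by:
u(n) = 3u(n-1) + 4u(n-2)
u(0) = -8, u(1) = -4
Characteristic equation: x² - 3x - 4 = 0, which factors as (x - (-1))(x - (4)) = 0.
Roots r₁ = -1, r₂ = 4 (distinct).
General solution: u(n) = A·(-1)^n + B·(4)^n.
From u(0) = -8: A + B = -8.
From u(1) = -4: -A + 4B = -4.
Solving: A = - \frac{28}{5}, B = - \frac{12}{5}.
So u(n) = - \frac{28 \left(-1\right)^{n}}{5} - \frac{12 \cdot 4^{n}}{5}.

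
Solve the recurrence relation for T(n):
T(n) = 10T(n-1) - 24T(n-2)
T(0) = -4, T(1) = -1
Characteristic equation: x² - 10x + 24 = 0, which factors as (x - (4))(x - (6)) = 0.
Roots r₁ = 4, r₂ = 6 (distinct).
General solution: T(n) = A·(4)^n + B·(6)^n.
From T(0) = -4: A + B = -4.
From T(1) = -1: 4A + 6B = -1.
Solving: A = - \frac{23}{2}, B = \frac{15}{2}.
So T(n) = - \frac{23 \cdot 4^{n}}{2} + \frac{15 \cdot 6^{n}}{2}.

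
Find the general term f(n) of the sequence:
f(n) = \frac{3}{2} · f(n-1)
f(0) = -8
Pure geometric recurrence with ratio \frac{3}{2}.
By induction f(n) = f(0) · (\frac{3}{2})^n = - 8 \left(\frac{3}{2}\right)^{n}.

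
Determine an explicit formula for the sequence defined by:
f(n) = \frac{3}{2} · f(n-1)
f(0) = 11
Pure geometric recurrence with ratio \frac{3}{2}.
By induction f(n) = f(0) · (\frac{3}{2})^n = 11 \left(\frac{3}{2}\right)^{n}.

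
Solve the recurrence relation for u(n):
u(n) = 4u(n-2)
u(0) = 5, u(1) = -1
Characteristic equation: x² - 4 = 0, which factors as (x - (-2))(x - (2)) = 0.
Roots r₁ = -2, r₂ = 2 (distinct).
General solution: u(n) = A·(-2)^n + B·(2)^n.
From u(0) = 5: A + B = 5.
From u(1) = -1: -2A + 2B = -1.
Solving: A = \frac{11}{4}, B = \frac{9}{4}.
So u(n) = \frac{11 \left(-2\right)^{n}}{4} + \frac{9 \cdot 2^{n}}{4}.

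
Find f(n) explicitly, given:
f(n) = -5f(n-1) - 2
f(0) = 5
First-order linear non-homogeneous.
Homogeneous solution: f_h(n) = A·(-5)^n.
Try constant particular solution f_p = K: K = -5K - 2 ⇒ K = - \frac{1}{3}.
General: f(n) = A·(-5)^n - \frac{1}{3}.
Apply f(0) = 5: A - \frac{1}{3} = 5 ⇒ A = \frac{16}{3}.
So f(n) = \frac{16 \left(-5\right)^{n}}{3} - \frac{1}{3}.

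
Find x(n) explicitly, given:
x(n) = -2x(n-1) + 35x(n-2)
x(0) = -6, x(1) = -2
Characteristic equation: x² + 2x - 35 = 0, which factors as (x - (5))(x - (-7)) = 0.
Roots r₁ = 5, r₂ = -7 (distinct).
General solution: x(n) = A·(5)^n + B·(-7)^n.
From x(0) = -6: A + B = -6.
From x(1) = -2: 5A - 7B = -2.
Solving: A = - \frac{11}{3}, B = - \frac{7}{3}.
So x(n) = - \frac{7 \left(-7\right)^{n}}{3} - \frac{11 \cdot 5^{n}}{3}.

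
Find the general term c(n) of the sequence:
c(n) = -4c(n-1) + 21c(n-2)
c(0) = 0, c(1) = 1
Characteristic equation: x² + 4x - 21 = 0, which factors as (x - (3))(x - (-7)) = 0.
Roots r₁ = 3, r₂ = -7 (distinct).
General solution: c(n) = A·(3)^n + B·(-7)^n.
From c(0) = 0: A + B = 0.
From c(1) = 1: 3A - 7B = 1.
Solving: A = \frac{1}{10}, B = - \frac{1}{10}.
So c(n) = - \frac{\left(-7\right)^{n}}{10} + \frac{3^{n}}{10}.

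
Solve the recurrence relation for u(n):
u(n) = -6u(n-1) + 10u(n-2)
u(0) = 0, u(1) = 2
Characteristic equation: x² + 6x - 10 = 0.
Discriminant Δ = (-6)² + 4·(10) = 76.
Roots r₁,₂ = (-6 ± √76)/2, so r₁ = -3 + \sqrt{19}, r₂ = - \sqrt{19} - 3.
General solution: u(n) = A·r₁^n + B·r₂^n.
From the initial conditions, A + B = 0 and r₁A + r₂B = 2.
Since r₁ - r₂ = √76: A = (2 - (0)r₂)/√76 = \frac{\sqrt{19}}{19}, and B = 0 - A = - \frac{\sqrt{19}}{19}.
So u(n) = \left(\frac{\sqrt{19}}{19}\right)\left(-3 + \sqrt{19}\right)^n + \left(- \frac{\sqrt{19}}{19}\right)\left(- \sqrt{19} - 3\right)^n.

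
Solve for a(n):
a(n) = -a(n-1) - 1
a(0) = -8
First-order linear non-homogeneous.
Homogeneous solution: a_h(n) = A·(-1)^n.
Try constant particular solution a_p = K: K = -K - 1 ⇒ K = - \frac{1}{2}.
General: a(n) = A·(-1)^n - \frac{1}{2}.
Apply a(0) = -8: A - \frac{1}{2} = -8 ⇒ A = - \frac{15}{2}.
So a(n) = - \frac{15 \left(-1\right)^{n}}{2} - \frac{1}{2}.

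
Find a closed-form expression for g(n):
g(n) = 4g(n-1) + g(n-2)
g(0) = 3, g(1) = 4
Characteristic equation: x² - 4x - 1 = 0.
Discriminant Δ = (4)² + 4·(1) = 20.
Roots r₁,₂ = (4 ± √20)/2, so r₁ = 2 + \sqrt{5}, r₂ = 2 - \sqrt{5}.
General solution: g(n) = A·r₁^n + B·r₂^n.
From the initial conditions, A + B = 3 and r₁A + r₂B = 4.
Since r₁ - r₂ = √20: A = (4 - (3)r₂)/√20 = \frac{3}{2} - \frac{\sqrt{5}}{5}, and B = 3 - A = \frac{\sqrt{5}}{5} + \frac{3}{2}.
So g(n) = \left(\frac{3}{2} - \frac{\sqrt{5}}{5}\right)\left(2 + \sqrt{5}\right)^n + \left(\frac{\sqrt{5}}{5} + \frac{3}{2}\right)\left(2 - \sqrt{5}\right)^n.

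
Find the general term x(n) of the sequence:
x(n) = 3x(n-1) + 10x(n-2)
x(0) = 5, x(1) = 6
Characteristic equation: x² - 3x - 10 = 0, which factors as (x - (-2))(x - (5)) = 0.
Roots r₁ = -2, r₂ = 5 (distinct).
General solution: x(n) = A·(-2)^n + B·(5)^n.
From x(0) = 5: A + B = 5.
From x(1) = 6: -2A + 5B = 6.
Solving: A = \frac{19}{7}, B = \frac{16}{7}.
So x(n) = \frac{19 \left(-2\right)^{n}}{7} + \frac{16 \cdot 5^{n}}{7}.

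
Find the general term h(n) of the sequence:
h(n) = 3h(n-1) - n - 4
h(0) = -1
First-order linear with linear forcing.
Homogeneous solution: h_h(n) = A·(3)^n.
Try particular h_p(n) = pn + q. Substituting:
  pn + q = 3(p(n-1) + q) - n - 4.
Matching the n-coefficient: p = 3p - 1 ⇒ p = \frac{1}{2}.
Matching constants: q = -3p + 3q - 4 ⇒ q = \frac{11}{4}.
General: h(n) = A·(3)^n + \frac{n}{2} + \frac{11}{4}.
Apply h(0) = -1: A + \frac{11}{4} = -1 ⇒ A = - \frac{15}{4}.
So h(n) = - \frac{15 \cdot 3^{n}}{4} + \frac{n}{2} + \frac{11}{4}.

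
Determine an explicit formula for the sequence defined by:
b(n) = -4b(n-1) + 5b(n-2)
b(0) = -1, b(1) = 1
Characteristic equation: x² + 4x - 5 = 0, which factors as (x - (1))(x - (-5)) = 0.
Roots r₁ = 1, r₂ = -5 (distinct).
General solution: b(n) = A·(1)^n + B·(-5)^n.
From b(0) = -1: A + B = -1.
From b(1) = 1: A - 5B = 1.
Solving: A = - \frac{2}{3}, B = - \frac{1}{3}.
So b(n) = - \frac{\left(-5\right)^{n}}{3} - \frac{2}{3}.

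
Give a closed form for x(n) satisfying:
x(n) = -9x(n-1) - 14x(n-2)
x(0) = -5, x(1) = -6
Characteristic equation: x² + 9x + 14 = 0, which factors as (x - (-7))(x - (-2)) = 0.
Roots r₁ = -7, r₂ = -2 (distinct).
General solution: x(n) = A·(-7)^n + B·(-2)^n.
From x(0) = -5: A + B = -5.
From x(1) = -6: -7A - 2B = -6.
Solving: A = \frac{16}{5}, B = - \frac{41}{5}.
So x(n) = - \frac{41 \left(-2\right)^{n}}{5} + \frac{16 \left(-7\right)^{n}}{5}.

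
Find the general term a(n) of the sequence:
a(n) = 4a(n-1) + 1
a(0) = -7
First-order linear non-homogeneous.
Homogeneous solution: a_h(n) = A·(4)^n.
Try constant particular solution a_p = K: K = 4K + 1 ⇒ K = - \frac{1}{3}.
General: a(n) = A·(4)^n - \frac{1}{3}.
Apply a(0) = -7: A - \frac{1}{3} = -7 ⇒ A = - \frac{20}{3}.
So a(n) = - \frac{20 \cdot 4^{n}}{3} - \frac{1}{3}.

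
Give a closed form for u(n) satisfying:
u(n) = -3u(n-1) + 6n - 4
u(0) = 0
First-order linear with linear forcing.
Homogeneous solution: u_h(n) = A·(-3)^n.
Try particular u_p(n) = pn + q. Substituting:
  pn + q = -3(p(n-1) + q) + 6n - 4.
Matching the n-coefficient: p = -3p + 6 ⇒ p = \frac{3}{2}.
Matching constants: q = 3p - 3q - 4 ⇒ q = \frac{1}{8}.
General: u(n) = A·(-3)^n + \frac{3 n}{2} + \frac{1}{8}.
Apply u(0) = 0: A + \frac{1}{8} = 0 ⇒ A = - \frac{1}{8}.
So u(n) = - \frac{\left(-3\right)^{n}}{8} + \frac{3 n}{2} + \frac{1}{8}.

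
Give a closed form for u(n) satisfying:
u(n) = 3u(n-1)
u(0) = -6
This is a homogeneous first-order recurrence with ratio 3.
By induction u(n) = u(0) · (3)^n = - 6 \cdot 3^{n}.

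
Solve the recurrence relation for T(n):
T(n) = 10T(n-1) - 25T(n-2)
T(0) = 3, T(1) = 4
Characteristic equation: x² - 10x + 25 = 0, which is (x - (5))².
Repeated root r = 5.
General solution: T(n) = (A + Bn)·(5)^n.
From T(0) = 3: A = 3.
From T(1) = 4: (A + B)·(5) = 4 ⇒ B = - \frac{11}{5}.
So T(n) = \left(3 - \frac{11 n}{5}\right) \cdot (5)^n.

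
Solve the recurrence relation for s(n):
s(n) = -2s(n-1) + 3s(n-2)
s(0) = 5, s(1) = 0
Characteristic equation: x² + 2x - 3 = 0, which factors as (x - (1))(x - (-3)) = 0.
Roots r₁ = 1, r₂ = -3 (distinct).
General solution: s(n) = A·(1)^n + B·(-3)^n.
From s(0) = 5: A + B = 5.
From s(1) = 0: A - 3B = 0.
Solving: A = \frac{15}{4}, B = \frac{5}{4}.
So s(n) = \frac{5 \left(-3\right)^{n}}{4} + \frac{15}{4}.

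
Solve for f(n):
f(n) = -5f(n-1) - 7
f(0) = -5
First-order linear non-homogeneous.
Homogeneous solution: f_h(n) = A·(-5)^n.
Try constant particular solution f_p = K: K = -5K - 7 ⇒ K = - \frac{7}{6}.
General: f(n) = A·(-5)^n - \frac{7}{6}.
Apply f(0) = -5: A - \frac{7}{6} = -5 ⇒ A = - \frac{23}{6}.
So f(n) = - \frac{23 \left(-5\right)^{n}}{6} - \frac{7}{6}.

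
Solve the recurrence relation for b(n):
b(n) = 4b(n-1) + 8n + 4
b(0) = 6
First-order linear with linear forcing.
Homogeneous solution: b_h(n) = A·(4)^n.
Try particular b_p(n) = pn + q. Substituting:
  pn + q = 4(p(n-1) + q) + 8n + 4.
Matching the n-coefficient: p = 4p + 8 ⇒ p = - \frac{8}{3}.
Matching constants: q = -4p + 4q + 4 ⇒ q = - \frac{44}{9}.
General: b(n) = A·(4)^n - \frac{8 n}{3} - \frac{44}{9}.
Apply b(0) = 6: A - \frac{44}{9} = 6 ⇒ A = \frac{98}{9}.
So b(n) = \frac{98 \cdot 4^{n}}{9} - \frac{8 n}{3} - \frac{44}{9}.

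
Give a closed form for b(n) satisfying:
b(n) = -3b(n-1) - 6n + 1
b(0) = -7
First-order linear with linear forcing.
Homogeneous solution: b_h(n) = A·(-3)^n.
Try particular b_p(n) = pn + q. Substituting:
  pn + q = -3(p(n-1) + q) - 6n + 1.
Matching the n-coefficient: p = -3p - 6 ⇒ p = - \frac{3}{2}.
Matching constants: q = 3p - 3q + 1 ⇒ q = - \frac{7}{8}.
General: b(n) = A·(-3)^n - \frac{3 n}{2} - \frac{7}{8}.
Apply b(0) = -7: A - \frac{7}{8} = -7 ⇒ A = - \frac{49}{8}.
So b(n) = - \frac{49 \left(-3\right)^{n}}{8} - \frac{3 n}{2} - \frac{7}{8}.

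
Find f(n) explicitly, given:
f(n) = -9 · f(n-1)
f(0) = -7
Pure geometric recurrence with ratio -9.
By induction f(n) = f(0) · (-9)^n = - 7 \left(-9\right)^{n}.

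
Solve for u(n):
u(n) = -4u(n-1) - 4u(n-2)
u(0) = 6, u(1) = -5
Characteristic equation: x² + 4x + 4 = 0, which is (x - (-2))².
Repeated root r = -2.
General solution: u(n) = (A + Bn)·(-2)^n.
From u(0) = 6: A = 6.
From u(1) = -5: (A + B)·(-2) = -5 ⇒ B = - \frac{7}{2}.
So u(n) = \left(6 - \frac{7 n}{2}\right) \cdot (-2)^n.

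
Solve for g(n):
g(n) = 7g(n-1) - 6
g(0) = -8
First-order linear non-homogeneous.
Homogeneous solution: g_h(n) = A·(7)^n.
Try constant particular solution g_p = K: K = 7K - 6 ⇒ K = 1.
General: g(n) = A·(7)^n + 1.
Apply g(0) = -8: A + 1 = -8 ⇒ A = -9.
So g(n) = 1 - 9 \cdot 7^{n}.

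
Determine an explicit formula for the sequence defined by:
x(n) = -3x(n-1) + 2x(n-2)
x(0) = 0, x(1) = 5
Characteristic equation: x² + 3x - 2 = 0.
Discriminant Δ = (-3)² + 4·(2) = 17.
Roots r₁,₂ = (-3 ± √17)/2, so r₁ = - \frac{3}{2} + \frac{\sqrt{17}}{2}, r₂ = - \frac{\sqrt{17}}{2} - \frac{3}{2}.
General solution: x(n) = A·r₁^n + B·r₂^n.
From the initial conditions, A + B = 0 and r₁A + r₂B = 5.
Since r₁ - r₂ = √17: A = (5 - (0)r₂)/√17 = \frac{5 \sqrt{17}}{17}, and B = 0 - A = - \frac{5 \sqrt{17}}{17}.
So x(n) = \left(\frac{5 \sqrt{17}}{17}\right)\left(- \frac{3}{2} + \frac{\sqrt{17}}{2}\right)^n + \left(- \frac{5 \sqrt{17}}{17}\right)\left(- \frac{\sqrt{17}}{2} - \frac{3}{2}\right)^n.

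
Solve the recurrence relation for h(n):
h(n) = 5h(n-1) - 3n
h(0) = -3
First-order linear with linear forcing.
Homogeneous solution: h_h(n) = A·(5)^n.
Try particular h_p(n) = pn + q. Substituting:
  pn + q = 5(p(n-1) + q) - 3n.
Matching the n-coefficient: p = 5p - 3 ⇒ p = \frac{3}{4}.
Matching constants: q = -5p + 5q ⇒ q = \frac{15}{16}.
General: h(n) = A·(5)^n + \frac{3 n}{4} + \frac{15}{16}.
Apply h(0) = -3: A + \frac{15}{16} = -3 ⇒ A = - \frac{63}{16}.
So h(n) = - \frac{63 \cdot 5^{n}}{16} + \frac{3 n}{4} + \frac{15}{16}.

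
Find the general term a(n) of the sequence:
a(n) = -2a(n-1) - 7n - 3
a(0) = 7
First-order linear with linear forcing.
Homogeneous solution: a_h(n) = A·(-2)^n.
Try particular a_p(n) = pn + q. Substituting:
  pn + q = -2(p(n-1) + q) - 7n - 3.
Matching the n-coefficient: p = -2p - 7 ⇒ p = - \frac{7}{3}.
Matching constants: q = 2p - 2q - 3 ⇒ q = - \frac{23}{9}.
General: a(n) = A·(-2)^n - \frac{7 n}{3} - \frac{23}{9}.
Apply a(0) = 7: A - \frac{23}{9} = 7 ⇒ A = \frac{86}{9}.
So a(n) = \frac{86 \left(-2\right)^{n}}{9} - \frac{7 n}{3} - \frac{23}{9}.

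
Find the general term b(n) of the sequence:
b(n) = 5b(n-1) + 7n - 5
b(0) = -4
First-order linear with linear forcing.
Homogeneous solution: b_h(n) = A·(5)^n.
Try particular b_p(n) = pn + q. Substituting:
  pn + q = 5(p(n-1) + q) + 7n - 5.
Matching the n-coefficient: p = 5p + 7 ⇒ p = - \frac{7}{4}.
Matching constants: q = -5p + 5q - 5 ⇒ q = - \frac{15}{16}.
General: b(n) = A·(5)^n - \frac{7 n}{4} - \frac{15}{16}.
Apply b(0) = -4: A - \frac{15}{16} = -4 ⇒ A = - \frac{49}{16}.
So b(n) = - \frac{49 \cdot 5^{n}}{16} - \frac{7 n}{4} - \frac{15}{16}.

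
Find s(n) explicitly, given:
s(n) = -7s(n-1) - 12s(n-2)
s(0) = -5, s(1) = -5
Characteristic equation: x² + 7x + 12 = 0, which factors as (x - (-4))(x - (-3)) = 0.
Roots r₁ = -4, r₂ = -3 (distinct).
General solution: s(n) = A·(-4)^n + B·(-3)^n.
From s(0) = -5: A + B = -5.
From s(1) = -5: -4A - 3B = -5.
Solving: A = 20, B = -25.
So s(n) = - 25 \left(-3\right)^{n} + 20 \left(-4\right)^{n}.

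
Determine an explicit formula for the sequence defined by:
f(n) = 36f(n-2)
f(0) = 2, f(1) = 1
Characteristic equation: x² - 36 = 0, which factors as (x - (-6))(x - (6)) = 0.
Roots r₁ = -6, r₂ = 6 (distinct).
General solution: f(n) = A·(-6)^n + B·(6)^n.
From f(0) = 2: A + B = 2.
From f(1) = 1: -6A + 6B = 1.
Solving: A = \frac{11}{12}, B = \frac{13}{12}.
So f(n) = \frac{11 \left(-6\right)^{n}}{12} + \frac{13 \cdot 6^{n}}{12}.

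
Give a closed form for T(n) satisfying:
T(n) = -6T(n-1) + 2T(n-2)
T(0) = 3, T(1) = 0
Characteristic equation: x² + 6x - 2 = 0.
Discriminant Δ = (-6)² + 4·(2) = 44.
Roots r₁,₂ = (-6 ± √44)/2, so r₁ = -3 + \sqrt{11}, r₂ = - \sqrt{11} - 3.
General solution: T(n) = A·r₁^n + B·r₂^n.
From the initial conditions, A + B = 3 and r₁A + r₂B = 0.
Since r₁ - r₂ = √44: A = (0 - (3)r₂)/√44 = \frac{9 \sqrt{11}}{22} + \frac{3}{2}, and B = 3 - A = \frac{3}{2} - \frac{9 \sqrt{11}}{22}.
So T(n) = \left(\frac{9 \sqrt{11}}{22} + \frac{3}{2}\right)\left(-3 + \sqrt{11}\right)^n + \left(\frac{3}{2} - \frac{9 \sqrt{11}}{22}\right)\left(- \sqrt{11} - 3\right)^n.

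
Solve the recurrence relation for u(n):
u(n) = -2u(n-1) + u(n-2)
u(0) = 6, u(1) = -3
Characteristic equation: x² + 2x - 1 = 0.
Discriminant Δ = (-2)² + 4·(1) = 8.
Roots r₁,₂ = (-2 ± √8)/2, so r₁ = -1 + \sqrt{2}, r₂ = - \sqrt{2} - 1.
General solution: u(n) = A·r₁^n + B·r₂^n.
From the initial conditions, A + B = 6 and r₁A + r₂B = -3.
Since r₁ - r₂ = √8: A = (-3 - (6)r₂)/√8 = \frac{3 \sqrt{2}}{4} + 3, and B = 6 - A = 3 - \frac{3 \sqrt{2}}{4}.
So u(n) = \left(\frac{3 \sqrt{2}}{4} + 3\right)\left(-1 + \sqrt{2}\right)^n + \left(3 - \frac{3 \sqrt{2}}{4}\right)\left(- \sqrt{2} - 1\right)^n.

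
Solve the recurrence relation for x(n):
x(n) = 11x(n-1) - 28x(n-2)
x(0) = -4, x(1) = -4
Characteristic equation: x² - 11x + 28 = 0, which factors as (x - (7))(x - (4)) = 0.
Roots r₁ = 7, r₂ = 4 (distinct).
General solution: x(n) = A·(7)^n + B·(4)^n.
From x(0) = -4: A + B = -4.
From x(1) = -4: 7A + 4B = -4.
Solving: A = 4, B = -8.
So x(n) = - 8 \cdot 4^{n} + 4 \cdot 7^{n}.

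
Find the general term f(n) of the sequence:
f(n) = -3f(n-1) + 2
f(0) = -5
First-order linear non-homogeneous.
Homogeneous solution: f_h(n) = A·(-3)^n.
Try constant particular solution f_p = K: K = -3K + 2 ⇒ K = \frac{1}{2}.
General: f(n) = A·(-3)^n + \frac{1}{2}.
Apply f(0) = -5: A + \frac{1}{2} = -5 ⇒ A = - \frac{11}{2}.
So f(n) = \frac{1}{2} - \frac{11 \left(-3\right)^{n}}{2}.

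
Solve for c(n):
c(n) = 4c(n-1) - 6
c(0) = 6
First-order linear non-homogeneous.
Homogeneous solution: c_h(n) = A·(4)^n.
Try constant particular solution c_p = K: K = 4K - 6 ⇒ K = 2.
General: c(n) = A·(4)^n + 2.
Apply c(0) = 6: A + 2 = 6 ⇒ A = 4.
So c(n) = 4 \cdot 4^{n} + 2.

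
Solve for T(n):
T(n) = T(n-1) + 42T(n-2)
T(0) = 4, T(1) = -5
Characteristic equation: x² - x - 42 = 0, which factors as (x - (-6))(x - (7)) = 0.
Roots r₁ = -6, r₂ = 7 (distinct).
General solution: T(n) = A·(-6)^n + B·(7)^n.
From T(0) = 4: A + B = 4.
From T(1) = -5: -6A + 7B = -5.
Solving: A = \frac{33}{13}, B = \frac{19}{13}.
So T(n) = \frac{33 \left(-6\right)^{n}}{13} + \frac{19 \cdot 7^{n}}{13}.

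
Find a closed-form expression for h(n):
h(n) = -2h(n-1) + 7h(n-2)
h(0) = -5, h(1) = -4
Characteristic equation: x² + 2x - 7 = 0.
Discriminant Δ = (-2)² + 4·(7) = 32.
Roots r₁,₂ = (-2 ± √32)/2, so r₁ = -1 + 2 \sqrt{2}, r₂ = - 2 \sqrt{2} - 1.
General solution: h(n) = A·r₁^n + B·r₂^n.
From the initial conditions, A + B = -5 and r₁A + r₂B = -4.
Since r₁ - r₂ = √32: A = (-4 - (-5)r₂)/√32 = - \frac{5}{2} - \frac{9 \sqrt{2}}{8}, and B = -5 - A = - \frac{5}{2} + \frac{9 \sqrt{2}}{8}.
So h(n) = \left(- \frac{5}{2} - \frac{9 \sqrt{2}}{8}\right)\left(-1 + 2 \sqrt{2}\right)^n + \left(- \frac{5}{2} + \frac{9 \sqrt{2}}{8}\right)\left(- 2 \sqrt{2} - 1\right)^n.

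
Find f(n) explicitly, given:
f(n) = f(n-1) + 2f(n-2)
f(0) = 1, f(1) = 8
Characteristic equation: x² - x - 2 = 0, which factors as (x - (-1))(x - (2)) = 0.
Roots r₁ = -1, r₂ = 2 (distinct).
General solution: f(n) = A·(-1)^n + B·(2)^n.
From f(0) = 1: A + B = 1.
From f(1) = 8: -A + 2B = 8.
Solving: A = -2, B = 3.
So f(n) = - 2 \left(-1\right)^{n} + 3 \cdot 2^{n}.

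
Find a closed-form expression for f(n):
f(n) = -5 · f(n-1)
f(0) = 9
Pure geometric recurrence with ratio -5.
By induction f(n) = f(0) · (-5)^n = 9 \left(-5\right)^{n}.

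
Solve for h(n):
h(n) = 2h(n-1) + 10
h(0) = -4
First-order linear non-homogeneous.
Homogeneous solution: h_h(n) = A·(2)^n.
Try constant particular solution h_p = K: K = 2K + 10 ⇒ K = -10.
General: h(n) = A·(2)^n - 10.
Apply h(0) = -4: A - 10 = -4 ⇒ A = 6.
So h(n) = 6 \cdot 2^{n} - 10.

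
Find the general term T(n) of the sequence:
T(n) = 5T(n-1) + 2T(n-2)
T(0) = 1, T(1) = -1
Characteristic equation: x² - 5x - 2 = 0.
Discriminant Δ = (5)² + 4·(2) = 33.
Roots r₁,₂ = (5 ± √33)/2, so r₁ = \frac{5}{2} + \frac{\sqrt{33}}{2}, r₂ = \frac{5}{2} - \frac{\sqrt{33}}{2}.
General solution: T(n) = A·r₁^n + B·r₂^n.
From the initial conditions, A + B = 1 and r₁A + r₂B = -1.
Since r₁ - r₂ = √33: A = (-1 - (1)r₂)/√33 = \frac{1}{2} - \frac{7 \sqrt{33}}{66}, and B = 1 - A = \frac{1}{2} + \frac{7 \sqrt{33}}{66}.
So T(n) = \left(\frac{1}{2} - \frac{7 \sqrt{33}}{66}\right)\left(\frac{5}{2} + \frac{\sqrt{33}}{2}\right)^n + \left(\frac{1}{2} + \frac{7 \sqrt{33}}{66}\right)\left(\frac{5}{2} - \frac{\sqrt{33}}{2}\right)^n.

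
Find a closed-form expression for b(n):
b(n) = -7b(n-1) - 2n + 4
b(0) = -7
First-order linear with linear forcing.
Homogeneous solution: b_h(n) = A·(-7)^n.
Try particular b_p(n) = pn + q. Substituting:
  pn + q = -7(p(n-1) + q) - 2n + 4.
Matching the n-coefficient: p = -7p - 2 ⇒ p = - \frac{1}{4}.
Matching constants: q = 7p - 7q + 4 ⇒ q = \frac{9}{32}.
General: b(n) = A·(-7)^n - \frac{n}{4} + \frac{9}{32}.
Apply b(0) = -7: A + \frac{9}{32} = -7 ⇒ A = - \frac{233}{32}.
So b(n) = - \frac{233 \left(-7\right)^{n}}{32} - \frac{n}{4} + \frac{9}{32}.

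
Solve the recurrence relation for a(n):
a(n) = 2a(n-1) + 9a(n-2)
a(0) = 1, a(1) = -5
Characteristic equation: x² - 2x - 9 = 0.
Discriminant Δ = (2)² + 4·(9) = 40.
Roots r₁,₂ = (2 ± √40)/2, so r₁ = 1 + \sqrt{10}, r₂ = 1 - \sqrt{10}.
General solution: a(n) = A·r₁^n + B·r₂^n.
From the initial conditions, A + B = 1 and r₁A + r₂B = -5.
Since r₁ - r₂ = √40: A = (-5 - (1)r₂)/√40 = \frac{1}{2} - \frac{3 \sqrt{10}}{10}, and B = 1 - A = \frac{1}{2} + \frac{3 \sqrt{10}}{10}.
So a(n) = \left(\frac{1}{2} - \frac{3 \sqrt{10}}{10}\right)\left(1 + \sqrt{10}\right)^n + \left(\frac{1}{2} + \frac{3 \sqrt{10}}{10}\right)\left(1 - \sqrt{10}\right)^n.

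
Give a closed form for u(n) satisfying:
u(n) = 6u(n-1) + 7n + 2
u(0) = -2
First-order linear with linear forcing.
Homogeneous solution: u_h(n) = A·(6)^n.
Try particular u_p(n) = pn + q. Substituting:
  pn + q = 6(p(n-1) + q) + 7n + 2.
Matching the n-coefficient: p = 6p + 7 ⇒ p = - \frac{7}{5}.
Matching constants: q = -6p + 6q + 2 ⇒ q = - \frac{52}{25}.
General: u(n) = A·(6)^n - \frac{7 n}{5} - \frac{52}{25}.
Apply u(0) = -2: A - \frac{52}{25} = -2 ⇒ A = \frac{2}{25}.
So u(n) = \frac{2 \cdot 6^{n}}{25} - \frac{7 n}{5} - \frac{52}{25}.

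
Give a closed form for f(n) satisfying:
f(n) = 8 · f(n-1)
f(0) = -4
Pure geometric recurrence with ratio 8.
By induction f(n) = f(0) · (8)^n = - 4 \cdot 8^{n}.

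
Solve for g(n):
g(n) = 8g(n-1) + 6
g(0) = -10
First-order linear non-homogeneous.
Homogeneous solution: g_h(n) = A·(8)^n.
Try constant particular solution g_p = K: K = 8K + 6 ⇒ K = - \frac{6}{7}.
General: g(n) = A·(8)^n - \frac{6}{7}.
Apply g(0) = -10: A - \frac{6}{7} = -10 ⇒ A = - \frac{64}{7}.
So g(n) = - \frac{64 \cdot 8^{n}}{7} - \frac{6}{7}.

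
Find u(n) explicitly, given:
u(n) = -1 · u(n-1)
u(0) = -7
Pure geometric recurrence with ratio -1.
By induction u(n) = u(0) · (-1)^n = - 7 \left(-1\right)^{n}.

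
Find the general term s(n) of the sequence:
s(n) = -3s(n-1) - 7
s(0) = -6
First-order linear non-homogeneous.
Homogeneous solution: s_h(n) = A·(-3)^n.
Try constant particular solution s_p = K: K = -3K - 7 ⇒ K = - \frac{7}{4}.
General: s(n) = A·(-3)^n - \frac{7}{4}.
Apply s(0) = -6: A - \frac{7}{4} = -6 ⇒ A = - \frac{17}{4}.
So s(n) = - \frac{17 \left(-3\right)^{n}}{4} - \frac{7}{4}.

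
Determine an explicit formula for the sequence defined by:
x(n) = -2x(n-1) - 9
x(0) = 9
First-order linear non-homogeneous.
Homogeneous solution: x_h(n) = A·(-2)^n.
Try constant particular solution x_p = K: K = -2K - 9 ⇒ K = -3.
General: x(n) = A·(-2)^n - 3.
Apply x(0) = 9: A - 3 = 9 ⇒ A = 12.
So x(n) = 12 \left(-2\right)^{n} - 3.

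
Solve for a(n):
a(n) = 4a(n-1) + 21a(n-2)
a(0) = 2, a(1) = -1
Characteristic equation: x² - 4x - 21 = 0, which factors as (x - (-3))(x - (7)) = 0.
Roots r₁ = -3, r₂ = 7 (distinct).
General solution: a(n) = A·(-3)^n + B·(7)^n.
From a(0) = 2: A + B = 2.
From a(1) = -1: -3A + 7B = -1.
Solving: A = \frac{3}{2}, B = \frac{1}{2}.
So a(n) = \frac{3 \left(-3\right)^{n}}{2} + \frac{7^{n}}{2}.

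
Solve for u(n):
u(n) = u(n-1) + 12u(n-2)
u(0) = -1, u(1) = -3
Characteristic equation: x² - x - 12 = 0, which factors as (x - (4))(x - (-3)) = 0.
Roots r₁ = 4, r₂ = -3 (distinct).
General solution: u(n) = A·(4)^n + B·(-3)^n.
From u(0) = -1: A + B = -1.
From u(1) = -3: 4A - 3B = -3.
Solving: A = - \frac{6}{7}, B = - \frac{1}{7}.
So u(n) = - \frac{\left(-3\right)^{n}}{7} - \frac{6 \cdot 4^{n}}{7}.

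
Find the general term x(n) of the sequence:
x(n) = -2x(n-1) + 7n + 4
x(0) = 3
First-order linear with linear forcing.
Homogeneous solution: x_h(n) = A·(-2)^n.
Try particular x_p(n) = pn + q. Substituting:
  pn + q = -2(p(n-1) + q) + 7n + 4.
Matching the n-coefficient: p = -2p + 7 ⇒ p = \frac{7}{3}.
Matching constants: q = 2p - 2q + 4 ⇒ q = \frac{26}{9}.
General: x(n) = A·(-2)^n + \frac{7 n}{3} + \frac{26}{9}.
Apply x(0) = 3: A + \frac{26}{9} = 3 ⇒ A = \frac{1}{9}.
So x(n) = \frac{\left(-2\right)^{n}}{9} + \frac{7 n}{3} + \frac{26}{9}.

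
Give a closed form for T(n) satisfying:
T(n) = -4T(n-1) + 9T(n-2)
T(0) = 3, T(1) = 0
Characteristic equation: x² + 4x - 9 = 0.
Discriminant Δ = (-4)² + 4·(9) = 52.
Roots r₁,₂ = (-4 ± √52)/2, so r₁ = -2 + \sqrt{13}, r₂ = - \sqrt{13} - 2.
General solution: T(n) = A·r₁^n + B·r₂^n.
From the initial conditions, A + B = 3 and r₁A + r₂B = 0.
Since r₁ - r₂ = √52: A = (0 - (3)r₂)/√52 = \frac{3 \sqrt{13}}{13} + \frac{3}{2}, and B = 3 - A = \frac{3}{2} - \frac{3 \sqrt{13}}{13}.
So T(n) = \left(\frac{3 \sqrt{13}}{13} + \frac{3}{2}\right)\left(-2 + \sqrt{13}\right)^n + \left(\frac{3}{2} - \frac{3 \sqrt{13}}{13}\right)\left(- \sqrt{13} - 2\right)^n.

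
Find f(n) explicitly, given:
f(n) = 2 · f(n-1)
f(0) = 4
Pure geometric recurrence with ratio 2.
By induction f(n) = f(0) · (2)^n = 4 \cdot 2^{n}.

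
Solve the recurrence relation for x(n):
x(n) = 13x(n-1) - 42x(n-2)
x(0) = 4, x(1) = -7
Characteristic equation: x² - 13x + 42 = 0, which factors as (x - (6))(x - (7)) = 0.
Roots r₁ = 6, r₂ = 7 (distinct).
General solution: x(n) = A·(6)^n + B·(7)^n.
From x(0) = 4: A + B = 4.
From x(1) = -7: 6A + 7B = -7.
Solving: A = 35, B = -31.
So x(n) = 35 \cdot 6^{n} - 31 \cdot 7^{n}.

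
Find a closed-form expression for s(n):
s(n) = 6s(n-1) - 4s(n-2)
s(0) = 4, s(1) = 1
Characteristic equation: x² - 6x + 4 = 0.
Discriminant Δ = (6)² + 4·(-4) = 20.
Roots r₁,₂ = (6 ± √20)/2, so r₁ = \sqrt{5} + 3, r₂ = 3 - \sqrt{5}.
General solution: s(n) = A·r₁^n + B·r₂^n.
From the initial conditions, A + B = 4 and r₁A + r₂B = 1.
Since r₁ - r₂ = √20: A = (1 - (4)r₂)/√20 = 2 - \frac{11 \sqrt{5}}{10}, and B = 4 - A = 2 + \frac{11 \sqrt{5}}{10}.
So s(n) = \left(2 - \frac{11 \sqrt{5}}{10}\right)\left(\sqrt{5} + 3\right)^n + \left(2 + \frac{11 \sqrt{5}}{10}\right)\left(3 - \sqrt{5}\right)^n.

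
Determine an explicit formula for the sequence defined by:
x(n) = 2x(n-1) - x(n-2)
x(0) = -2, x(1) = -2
Characteristic equation: x² - 2x + 1 = 0, which is (x - (1))².
Repeated root r = 1.
General solution: x(n) = (A + Bn)·(1)^n.
From x(0) = -2: A = -2.
From x(1) = -2: (A + B)·(1) = -2 ⇒ B = 0.
So x(n) = \left(-2\right) \cdot (1)^n.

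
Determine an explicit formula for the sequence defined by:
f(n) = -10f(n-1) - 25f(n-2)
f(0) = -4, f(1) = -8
Characteristic equation: x² + 10x + 25 = 0, which is (x - (-5))².
Repeated root r = -5.
General solution: f(n) = (A + Bn)·(-5)^n.
From f(0) = -4: A = -4.
From f(1) = -8: (A + B)·(-5) = -8 ⇒ B = \frac{28}{5}.
So f(n) = \left(\frac{28 n}{5} - 4\right) \cdot (-5)^n.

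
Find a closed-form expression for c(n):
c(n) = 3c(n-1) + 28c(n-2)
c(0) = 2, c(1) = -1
Characteristic equation: x² - 3x - 28 = 0, which factors as (x - (7))(x - (-4)) = 0.
Roots r₁ = 7, r₂ = -4 (distinct).
General solution: c(n) = A·(7)^n + B·(-4)^n.
From c(0) = 2: A + B = 2.
From c(1) = -1: 7A - 4B = -1.
Solving: A = \frac{7}{11}, B = \frac{15}{11}.
So c(n) = \frac{15 \left(-4\right)^{n}}{11} + \frac{7 \cdot 7^{n}}{11}.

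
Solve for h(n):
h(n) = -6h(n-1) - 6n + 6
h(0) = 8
First-order linear with linear forcing.
Homogeneous solution: h_h(n) = A·(-6)^n.
Try particular h_p(n) = pn + q. Substituting:
  pn + q = -6(p(n-1) + q) - 6n + 6.
Matching the n-coefficient: p = -6p - 6 ⇒ p = - \frac{6}{7}.
Matching constants: q = 6p - 6q + 6 ⇒ q = \frac{6}{49}.
General: h(n) = A·(-6)^n - \frac{6 n}{7} + \frac{6}{49}.
Apply h(0) = 8: A + \frac{6}{49} = 8 ⇒ A = \frac{386}{49}.
So h(n) = \frac{386 \left(-6\right)^{n}}{49} - \frac{6 n}{7} + \frac{6}{49}.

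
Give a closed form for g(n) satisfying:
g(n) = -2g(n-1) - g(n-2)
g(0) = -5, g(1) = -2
Characteristic equation: x² + 2x + 1 = 0, which is (x - (-1))².
Repeated root r = -1.
General solution: g(n) = (A + Bn)·(-1)^n.
From g(0) = -5: A = -5.
From g(1) = -2: (A + B)·(-1) = -2 ⇒ B = 7.
So g(n) = \left(7 n - 5\right) \cdot (-1)^n.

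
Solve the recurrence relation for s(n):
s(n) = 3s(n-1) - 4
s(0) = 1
First-order linear non-homogeneous.
Homogeneous solution: s_h(n) = A·(3)^n.
Try constant particular solution s_p = K: K = 3K - 4 ⇒ K = 2.
General: s(n) = A·(3)^n + 2.
Apply s(0) = 1: A + 2 = 1 ⇒ A = -1.
So s(n) = 2 - 3^{n}.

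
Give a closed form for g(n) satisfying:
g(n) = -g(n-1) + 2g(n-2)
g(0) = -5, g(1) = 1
Characteristic equation: x² + x - 2 = 0, which factors as (x - (1))(x - (-2)) = 0.
Roots r₁ = 1, r₂ = -2 (distinct).
General solution: g(n) = A·(1)^n + B·(-2)^n.
From g(0) = -5: A + B = -5.
From g(1) = 1: A - 2B = 1.
Solving: A = -3, B = -2.
So g(n) = - 2 \left(-2\right)^{n} - 3.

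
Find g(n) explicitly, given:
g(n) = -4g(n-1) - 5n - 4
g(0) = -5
First-order linear with linear forcing.
Homogeneous solution: g_h(n) = A·(-4)^n.
Try particular g_p(n) = pn + q. Substituting:
  pn + q = -4(p(n-1) + q) - 5n - 4.
Matching the n-coefficient: p = -4p - 5 ⇒ p = -1.
Matching constants: q = 4p - 4q - 4 ⇒ q = - \frac{8}{5}.
General: g(n) = A·(-4)^n - n - \frac{8}{5}.
Apply g(0) = -5: A - \frac{8}{5} = -5 ⇒ A = - \frac{17}{5}.
So g(n) = - \frac{17 \left(-4\right)^{n}}{5} - n - \frac{8}{5}.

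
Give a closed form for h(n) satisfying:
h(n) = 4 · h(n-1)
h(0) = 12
Pure geometric recurrence with ratio 4.
By induction h(n) = h(0) · (4)^n = 12 \cdot 4^{n}.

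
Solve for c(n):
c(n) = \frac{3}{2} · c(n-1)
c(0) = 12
Pure geometric recurrence with ratio \frac{3}{2}.
By induction c(n) = c(0) · (\frac{3}{2})^n = 12 \left(\frac{3}{2}\right)^{n}.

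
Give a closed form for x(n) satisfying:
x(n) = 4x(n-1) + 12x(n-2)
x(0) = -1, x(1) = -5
Characteristic equation: x² - 4x - 12 = 0, which factors as (x - (6))(x - (-2)) = 0.
Roots r₁ = 6, r₂ = -2 (distinct).
General solution: x(n) = A·(6)^n + B·(-2)^n.
From x(0) = -1: A + B = -1.
From x(1) = -5: 6A - 2B = -5.
Solving: A = - \frac{7}{8}, B = - \frac{1}{8}.
So x(n) = - \frac{\left(-2\right)^{n}}{8} - \frac{7 \cdot 6^{n}}{8}.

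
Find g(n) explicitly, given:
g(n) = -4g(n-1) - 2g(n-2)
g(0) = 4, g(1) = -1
Characteristic equation: x² + 4x + 2 = 0.
Discriminant Δ = (-4)² + 4·(-2) = 8.
Roots r₁,₂ = (-4 ± √8)/2, so r₁ = -2 + \sqrt{2}, r₂ = -2 - \sqrt{2}.
General solution: g(n) = A·r₁^n + B·r₂^n.
From the initial conditions, A + B = 4 and r₁A + r₂B = -1.
Since r₁ - r₂ = √8: A = (-1 - (4)r₂)/√8 = 2 + \frac{7 \sqrt{2}}{4}, and B = 4 - A = 2 - \frac{7 \sqrt{2}}{4}.
So g(n) = \left(2 + \frac{7 \sqrt{2}}{4}\right)\left(-2 + \sqrt{2}\right)^n + \left(2 - \frac{7 \sqrt{2}}{4}\right)\left(-2 - \sqrt{2}\right)^n.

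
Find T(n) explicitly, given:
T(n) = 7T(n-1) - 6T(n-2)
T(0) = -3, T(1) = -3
Characteristic equation: x² - 7x + 6 = 0, which factors as (x - (1))(x - (6)) = 0.
Roots r₁ = 1, r₂ = 6 (distinct).
General solution: T(n) = A·(1)^n + B·(6)^n.
From T(0) = -3: A + B = -3.
From T(1) = -3: A + 6B = -3.
Solving: A = -3, B = 0.
So T(n) = -3.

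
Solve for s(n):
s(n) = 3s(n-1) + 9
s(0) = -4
First-order linear non-homogeneous.
Homogeneous solution: s_h(n) = A·(3)^n.
Try constant particular solution s_p = K: K = 3K + 9 ⇒ K = - \frac{9}{2}.
General: s(n) = A·(3)^n - \frac{9}{2}.
Apply s(0) = -4: A - \frac{9}{2} = -4 ⇒ A = \frac{1}{2}.
So s(n) = \frac{3^{n}}{2} - \frac{9}{2}.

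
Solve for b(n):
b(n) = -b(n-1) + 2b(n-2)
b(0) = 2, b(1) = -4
Characteristic equation: x² + x - 2 = 0, which factors as (x - (-2))(x - (1)) = 0.
Roots r₁ = -2, r₂ = 1 (distinct).
General solution: b(n) = A·(-2)^n + B·(1)^n.
From b(0) = 2: A + B = 2.
From b(1) = -4: -2A + B = -4.
Solving: A = 2, B = 0.
So b(n) = 2 \left(-2\right)^{n}.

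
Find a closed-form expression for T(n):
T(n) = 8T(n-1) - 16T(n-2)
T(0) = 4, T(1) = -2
Characteristic equation: x² - 8x + 16 = 0, which is (x - (4))².
Repeated root r = 4.
General solution: T(n) = (A + Bn)·(4)^n.
From T(0) = 4: A = 4.
From T(1) = -2: (A + B)·(4) = -2 ⇒ B = - \frac{9}{2}.
So T(n) = \left(4 - \frac{9 n}{2}\right) \cdot (4)^n.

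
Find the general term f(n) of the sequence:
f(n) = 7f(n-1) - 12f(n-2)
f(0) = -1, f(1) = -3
Characteristic equation: x² - 7x + 12 = 0, which factors as (x - (3))(x - (4)) = 0.
Roots r₁ = 3, r₂ = 4 (distinct).
General solution: f(n) = A·(3)^n + B·(4)^n.
From f(0) = -1: A + B = -1.
From f(1) = -3: 3A + 4B = -3.
Solving: A = -1, B = 0.
So f(n) = - 3^{n}.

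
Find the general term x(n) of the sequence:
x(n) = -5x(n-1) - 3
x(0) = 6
First-order linear non-homogeneous.
Homogeneous solution: x_h(n) = A·(-5)^n.
Try constant particular solution x_p = K: K = -5K - 3 ⇒ K = - \frac{1}{2}.
General: x(n) = A·(-5)^n - \frac{1}{2}.
Apply x(0) = 6: A - \frac{1}{2} = 6 ⇒ A = \frac{13}{2}.
So x(n) = \frac{13 \left(-5\right)^{n}}{2} - \frac{1}{2}.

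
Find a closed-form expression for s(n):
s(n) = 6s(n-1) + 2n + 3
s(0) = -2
First-order linear with linear forcing.
Homogeneous solution: s_h(n) = A·(6)^n.
Try particular s_p(n) = pn + q. Substituting:
  pn + q = 6(p(n-1) + q) + 2n + 3.
Matching the n-coefficient: p = 6p + 2 ⇒ p = - \frac{2}{5}.
Matching constants: q = -6p + 6q + 3 ⇒ q = - \frac{27}{25}.
General: s(n) = A·(6)^n - \frac{2 n}{5} - \frac{27}{25}.
Apply s(0) = -2: A - \frac{27}{25} = -2 ⇒ A = - \frac{23}{25}.
So s(n) = - \frac{23 \cdot 6^{n}}{25} - \frac{2 n}{5} - \frac{27}{25}.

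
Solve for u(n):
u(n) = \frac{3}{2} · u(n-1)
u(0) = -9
Pure geometric recurrence with ratio \frac{3}{2}.
By induction u(n) = u(0) · (\frac{3}{2})^n = - 9 \left(\frac{3}{2}\right)^{n}.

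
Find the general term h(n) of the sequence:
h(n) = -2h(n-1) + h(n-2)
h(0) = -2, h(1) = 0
Characteristic equation: x² + 2x - 1 = 0.
Discriminant Δ = (-2)² + 4·(1) = 8.
Roots r₁,₂ = (-2 ± √8)/2, so r₁ = -1 + \sqrt{2}, r₂ = - \sqrt{2} - 1.
General solution: h(n) = A·r₁^n + B·r₂^n.
From the initial conditions, A + B = -2 and r₁A + r₂B = 0.
Since r₁ - r₂ = √8: A = (0 - (-2)r₂)/√8 = -1 - \frac{\sqrt{2}}{2}, and B = -2 - A = -1 + \frac{\sqrt{2}}{2}.
So h(n) = \left(-1 - \frac{\sqrt{2}}{2}\right)\left(-1 + \sqrt{2}\right)^n + \left(-1 + \frac{\sqrt{2}}{2}\right)\left(- \sqrt{2} - 1\right)^n.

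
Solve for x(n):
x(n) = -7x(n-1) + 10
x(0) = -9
First-order linear non-homogeneous.
Homogeneous solution: x_h(n) = A·(-7)^n.
Try constant particular solution x_p = K: K = -7K + 10 ⇒ K = \frac{5}{4}.
General: x(n) = A·(-7)^n + \frac{5}{4}.
Apply x(0) = -9: A + \frac{5}{4} = -9 ⇒ A = - \frac{41}{4}.
So x(n) = \frac{5}{4} - \frac{41 \left(-7\right)^{n}}{4}.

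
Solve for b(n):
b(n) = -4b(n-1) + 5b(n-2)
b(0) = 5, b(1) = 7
Characteristic equation: x² + 4x - 5 = 0, which factors as (x - (-5))(x - (1)) = 0.
Roots r₁ = -5, r₂ = 1 (distinct).
General solution: b(n) = A·(-5)^n + B·(1)^n.
From b(0) = 5: A + B = 5.
From b(1) = 7: -5A + B = 7.
Solving: A = - \frac{1}{3}, B = \frac{16}{3}.
So b(n) = \frac{16}{3} - \frac{\left(-5\right)^{n}}{3}.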